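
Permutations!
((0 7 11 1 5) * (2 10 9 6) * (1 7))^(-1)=((0 1 5)(2 10 9 6)(7 11))^(-1)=(0 5 1)(2 6 9 10)(7 11)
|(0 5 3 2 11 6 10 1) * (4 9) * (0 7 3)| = 14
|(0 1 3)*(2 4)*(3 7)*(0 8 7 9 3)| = 6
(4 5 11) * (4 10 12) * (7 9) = [0, 1, 2, 3, 5, 11, 6, 9, 8, 7, 12, 10, 4] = (4 5 11 10 12)(7 9)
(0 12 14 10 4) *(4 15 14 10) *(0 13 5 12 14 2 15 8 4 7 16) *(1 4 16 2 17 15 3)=(0 14 7 2 3 1 4 13 5 12 10 8 16)(15 17)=[14, 4, 3, 1, 13, 12, 6, 2, 16, 9, 8, 11, 10, 5, 7, 17, 0, 15]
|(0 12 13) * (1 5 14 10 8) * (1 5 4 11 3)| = 12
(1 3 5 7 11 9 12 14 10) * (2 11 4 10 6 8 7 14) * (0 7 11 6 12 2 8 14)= (0 7 4 10 1 3 5)(2 6 14 12 8 11 9)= [7, 3, 6, 5, 10, 0, 14, 4, 11, 2, 1, 9, 8, 13, 12]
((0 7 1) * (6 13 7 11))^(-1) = (0 1 7 13 6 11)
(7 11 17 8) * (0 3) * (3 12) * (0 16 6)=(0 12 3 16 6)(7 11 17 8)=[12, 1, 2, 16, 4, 5, 0, 11, 7, 9, 10, 17, 3, 13, 14, 15, 6, 8]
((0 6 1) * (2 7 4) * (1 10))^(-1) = (0 1 10 6)(2 4 7)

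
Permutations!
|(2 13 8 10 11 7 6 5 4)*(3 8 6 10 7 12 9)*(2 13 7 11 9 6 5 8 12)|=9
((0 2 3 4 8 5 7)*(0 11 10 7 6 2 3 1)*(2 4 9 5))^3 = (11)(0 5 8)(1 9 4)(2 3 6)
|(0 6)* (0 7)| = |(0 6 7)| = 3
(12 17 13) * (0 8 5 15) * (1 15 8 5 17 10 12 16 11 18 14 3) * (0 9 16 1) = (0 5 8 17 13 1 15 9 16 11 18 14 3)(10 12) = [5, 15, 2, 0, 4, 8, 6, 7, 17, 16, 12, 18, 10, 1, 3, 9, 11, 13, 14]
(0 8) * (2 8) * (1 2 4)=(0 4 1 2 8)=[4, 2, 8, 3, 1, 5, 6, 7, 0]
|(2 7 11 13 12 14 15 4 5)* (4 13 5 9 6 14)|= |(2 7 11 5)(4 9 6 14 15 13 12)|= 28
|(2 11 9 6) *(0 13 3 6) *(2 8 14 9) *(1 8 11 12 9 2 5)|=|(0 13 3 6 11 5 1 8 14 2 12 9)|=12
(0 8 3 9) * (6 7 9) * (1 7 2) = (0 8 3 6 2 1 7 9) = [8, 7, 1, 6, 4, 5, 2, 9, 3, 0]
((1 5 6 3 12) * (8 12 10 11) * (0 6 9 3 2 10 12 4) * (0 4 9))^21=((0 6 2 10 11 8 9 3 12 1 5))^21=(0 5 1 12 3 9 8 11 10 2 6)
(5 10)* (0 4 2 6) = (0 4 2 6)(5 10) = [4, 1, 6, 3, 2, 10, 0, 7, 8, 9, 5]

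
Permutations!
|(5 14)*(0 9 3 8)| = 4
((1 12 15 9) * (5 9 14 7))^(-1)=(1 9 5 7 14 15 12)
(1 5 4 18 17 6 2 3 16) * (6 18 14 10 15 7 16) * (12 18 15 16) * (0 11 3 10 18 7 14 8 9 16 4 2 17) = [11, 5, 10, 6, 8, 2, 17, 12, 9, 16, 4, 3, 7, 13, 18, 14, 1, 15, 0] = (0 11 3 6 17 15 14 18)(1 5 2 10 4 8 9 16)(7 12)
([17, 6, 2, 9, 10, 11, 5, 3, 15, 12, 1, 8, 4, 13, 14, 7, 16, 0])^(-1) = [17, 10, 2, 7, 12, 6, 1, 15, 11, 3, 4, 5, 9, 13, 14, 8, 16, 0]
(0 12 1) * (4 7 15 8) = (0 12 1)(4 7 15 8) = [12, 0, 2, 3, 7, 5, 6, 15, 4, 9, 10, 11, 1, 13, 14, 8]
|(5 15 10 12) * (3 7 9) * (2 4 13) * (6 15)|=|(2 4 13)(3 7 9)(5 6 15 10 12)|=15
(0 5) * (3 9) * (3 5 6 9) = (0 6 9 5) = [6, 1, 2, 3, 4, 0, 9, 7, 8, 5]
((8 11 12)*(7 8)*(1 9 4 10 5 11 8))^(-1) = ((1 9 4 10 5 11 12 7))^(-1) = (1 7 12 11 5 10 4 9)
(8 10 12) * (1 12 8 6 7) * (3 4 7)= (1 12 6 3 4 7)(8 10)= [0, 12, 2, 4, 7, 5, 3, 1, 10, 9, 8, 11, 6]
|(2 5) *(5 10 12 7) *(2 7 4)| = 4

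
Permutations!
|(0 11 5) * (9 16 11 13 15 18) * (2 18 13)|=|(0 2 18 9 16 11 5)(13 15)|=14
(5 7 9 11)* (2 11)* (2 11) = (5 7 9 11) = [0, 1, 2, 3, 4, 7, 6, 9, 8, 11, 10, 5]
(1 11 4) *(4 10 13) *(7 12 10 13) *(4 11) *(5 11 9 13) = [0, 4, 2, 3, 1, 11, 6, 12, 8, 13, 7, 5, 10, 9] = (1 4)(5 11)(7 12 10)(9 13)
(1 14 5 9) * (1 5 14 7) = [0, 7, 2, 3, 4, 9, 6, 1, 8, 5, 10, 11, 12, 13, 14] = (14)(1 7)(5 9)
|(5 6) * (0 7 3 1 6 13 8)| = 8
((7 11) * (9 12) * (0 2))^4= (12)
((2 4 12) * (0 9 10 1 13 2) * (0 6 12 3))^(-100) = (0 13)(1 3)(2 9)(4 10)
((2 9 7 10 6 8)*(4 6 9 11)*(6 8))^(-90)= ((2 11 4 8)(7 10 9))^(-90)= (2 4)(8 11)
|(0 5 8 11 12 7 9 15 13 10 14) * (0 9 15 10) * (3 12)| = |(0 5 8 11 3 12 7 15 13)(9 10 14)| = 9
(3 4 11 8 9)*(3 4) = (4 11 8 9) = [0, 1, 2, 3, 11, 5, 6, 7, 9, 4, 10, 8]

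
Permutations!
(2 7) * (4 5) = (2 7)(4 5) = [0, 1, 7, 3, 5, 4, 6, 2]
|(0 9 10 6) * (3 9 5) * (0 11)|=7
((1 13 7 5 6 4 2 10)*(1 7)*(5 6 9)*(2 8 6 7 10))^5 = ((1 13)(4 8 6)(5 9))^5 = (1 13)(4 6 8)(5 9)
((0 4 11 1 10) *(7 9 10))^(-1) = ((0 4 11 1 7 9 10))^(-1) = (0 10 9 7 1 11 4)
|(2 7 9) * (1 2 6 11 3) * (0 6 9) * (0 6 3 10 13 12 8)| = |(0 3 1 2 7 6 11 10 13 12 8)| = 11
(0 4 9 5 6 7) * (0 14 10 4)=(4 9 5 6 7 14 10)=[0, 1, 2, 3, 9, 6, 7, 14, 8, 5, 4, 11, 12, 13, 10]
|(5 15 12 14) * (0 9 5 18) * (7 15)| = |(0 9 5 7 15 12 14 18)| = 8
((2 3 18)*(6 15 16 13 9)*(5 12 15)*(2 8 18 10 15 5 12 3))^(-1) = (3 5 12 6 9 13 16 15 10)(8 18)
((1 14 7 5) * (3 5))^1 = ((1 14 7 3 5))^1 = (1 14 7 3 5)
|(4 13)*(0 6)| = 2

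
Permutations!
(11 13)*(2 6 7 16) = (2 6 7 16)(11 13) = [0, 1, 6, 3, 4, 5, 7, 16, 8, 9, 10, 13, 12, 11, 14, 15, 2]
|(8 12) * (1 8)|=|(1 8 12)|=3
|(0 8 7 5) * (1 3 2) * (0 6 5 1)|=6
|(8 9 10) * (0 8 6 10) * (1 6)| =|(0 8 9)(1 6 10)| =3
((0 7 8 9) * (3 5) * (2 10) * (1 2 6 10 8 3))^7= ((0 7 3 5 1 2 8 9)(6 10))^7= (0 9 8 2 1 5 3 7)(6 10)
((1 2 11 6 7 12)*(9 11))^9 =((1 2 9 11 6 7 12))^9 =(1 9 6 12 2 11 7)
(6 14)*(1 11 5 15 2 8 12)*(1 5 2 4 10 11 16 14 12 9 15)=(1 16 14 6 12 5)(2 8 9 15 4 10 11)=[0, 16, 8, 3, 10, 1, 12, 7, 9, 15, 11, 2, 5, 13, 6, 4, 14]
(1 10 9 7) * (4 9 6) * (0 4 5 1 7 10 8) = (0 4 9 10 6 5 1 8) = [4, 8, 2, 3, 9, 1, 5, 7, 0, 10, 6]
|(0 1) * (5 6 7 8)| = |(0 1)(5 6 7 8)| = 4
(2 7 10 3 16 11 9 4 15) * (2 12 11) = (2 7 10 3 16)(4 15 12 11 9) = [0, 1, 7, 16, 15, 5, 6, 10, 8, 4, 3, 9, 11, 13, 14, 12, 2]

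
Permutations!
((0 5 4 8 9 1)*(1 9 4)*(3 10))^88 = (10)(0 5 1)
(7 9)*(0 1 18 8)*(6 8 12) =(0 1 18 12 6 8)(7 9) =[1, 18, 2, 3, 4, 5, 8, 9, 0, 7, 10, 11, 6, 13, 14, 15, 16, 17, 12]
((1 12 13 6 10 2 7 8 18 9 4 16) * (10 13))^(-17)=((1 12 10 2 7 8 18 9 4 16)(6 13))^(-17)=(1 2 18 16 10 8 4 12 7 9)(6 13)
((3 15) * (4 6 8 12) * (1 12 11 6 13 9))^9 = (1 9 13 4 12)(3 15) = ((1 12 4 13 9)(3 15)(6 8 11))^9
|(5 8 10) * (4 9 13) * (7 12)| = |(4 9 13)(5 8 10)(7 12)| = 6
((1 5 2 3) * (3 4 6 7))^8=((1 5 2 4 6 7 3))^8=(1 5 2 4 6 7 3)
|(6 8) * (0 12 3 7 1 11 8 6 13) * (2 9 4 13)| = 11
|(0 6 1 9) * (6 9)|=2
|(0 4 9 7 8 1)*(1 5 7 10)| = 15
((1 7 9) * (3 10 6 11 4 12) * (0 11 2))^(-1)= ((0 11 4 12 3 10 6 2)(1 7 9))^(-1)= (0 2 6 10 3 12 4 11)(1 9 7)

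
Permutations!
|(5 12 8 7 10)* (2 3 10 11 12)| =|(2 3 10 5)(7 11 12 8)| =4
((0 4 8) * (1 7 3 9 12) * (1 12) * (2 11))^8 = (12)(0 8 4)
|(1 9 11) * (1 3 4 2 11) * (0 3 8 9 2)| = 15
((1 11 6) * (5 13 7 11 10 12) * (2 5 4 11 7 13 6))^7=(13)(1 6 5 2 11 4 12 10)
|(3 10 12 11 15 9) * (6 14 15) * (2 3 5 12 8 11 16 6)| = 35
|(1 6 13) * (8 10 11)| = 3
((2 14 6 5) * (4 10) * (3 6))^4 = (2 5 6 3 14)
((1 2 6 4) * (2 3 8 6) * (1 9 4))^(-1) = ((1 3 8 6)(4 9))^(-1) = (1 6 8 3)(4 9)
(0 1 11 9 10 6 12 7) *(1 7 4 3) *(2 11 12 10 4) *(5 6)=(0 7)(1 12 2 11 9 4 3)(5 6 10)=[7, 12, 11, 1, 3, 6, 10, 0, 8, 4, 5, 9, 2]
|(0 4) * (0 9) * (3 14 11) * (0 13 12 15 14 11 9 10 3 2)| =|(0 4 10 3 11 2)(9 13 12 15 14)| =30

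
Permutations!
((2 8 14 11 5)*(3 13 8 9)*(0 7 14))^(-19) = ((0 7 14 11 5 2 9 3 13 8))^(-19) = (0 7 14 11 5 2 9 3 13 8)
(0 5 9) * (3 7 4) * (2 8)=(0 5 9)(2 8)(3 7 4)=[5, 1, 8, 7, 3, 9, 6, 4, 2, 0]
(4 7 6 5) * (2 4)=[0, 1, 4, 3, 7, 2, 5, 6]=(2 4 7 6 5)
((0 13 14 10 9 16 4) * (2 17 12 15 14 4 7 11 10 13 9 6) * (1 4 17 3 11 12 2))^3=((0 9 16 7 12 15 14 13 17 2 3 11 10 6 1 4))^3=(0 7 14 2 10 4 16 15 17 11 1 9 12 13 3 6)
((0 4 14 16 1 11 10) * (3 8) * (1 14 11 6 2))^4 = ((0 4 11 10)(1 6 2)(3 8)(14 16))^4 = (16)(1 6 2)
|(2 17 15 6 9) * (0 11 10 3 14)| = 5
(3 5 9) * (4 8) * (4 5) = (3 4 8 5 9) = [0, 1, 2, 4, 8, 9, 6, 7, 5, 3]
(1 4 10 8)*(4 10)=(1 10 8)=[0, 10, 2, 3, 4, 5, 6, 7, 1, 9, 8]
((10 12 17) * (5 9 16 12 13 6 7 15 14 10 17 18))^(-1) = ((5 9 16 12 18)(6 7 15 14 10 13))^(-1) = (5 18 12 16 9)(6 13 10 14 15 7)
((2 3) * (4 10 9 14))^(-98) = (4 9)(10 14)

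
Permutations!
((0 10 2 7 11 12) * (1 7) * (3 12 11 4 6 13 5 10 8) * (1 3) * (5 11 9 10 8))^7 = (0 13)(1 10)(2 7)(3 4)(5 11)(6 12)(8 9) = ((0 5 8 1 7 4 6 13 11 9 10 2 3 12))^7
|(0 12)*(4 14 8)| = |(0 12)(4 14 8)| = 6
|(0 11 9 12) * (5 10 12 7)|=7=|(0 11 9 7 5 10 12)|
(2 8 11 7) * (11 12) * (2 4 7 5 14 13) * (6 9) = (2 8 12 11 5 14 13)(4 7)(6 9) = [0, 1, 8, 3, 7, 14, 9, 4, 12, 6, 10, 5, 11, 2, 13]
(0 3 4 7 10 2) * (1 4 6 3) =(0 1 4 7 10 2)(3 6) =[1, 4, 0, 6, 7, 5, 3, 10, 8, 9, 2]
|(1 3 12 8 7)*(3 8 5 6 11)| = |(1 8 7)(3 12 5 6 11)| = 15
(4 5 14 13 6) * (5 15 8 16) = (4 15 8 16 5 14 13 6) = [0, 1, 2, 3, 15, 14, 4, 7, 16, 9, 10, 11, 12, 6, 13, 8, 5]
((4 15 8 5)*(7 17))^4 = (17)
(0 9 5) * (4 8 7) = [9, 1, 2, 3, 8, 0, 6, 4, 7, 5] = (0 9 5)(4 8 7)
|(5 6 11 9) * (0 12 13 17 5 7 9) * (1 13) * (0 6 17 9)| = |(0 12 1 13 9 7)(5 17)(6 11)| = 6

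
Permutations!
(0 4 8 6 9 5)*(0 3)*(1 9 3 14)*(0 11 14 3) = (0 4 8 6)(1 9 5 3 11 14) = [4, 9, 2, 11, 8, 3, 0, 7, 6, 5, 10, 14, 12, 13, 1]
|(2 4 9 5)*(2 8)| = 5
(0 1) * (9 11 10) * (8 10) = (0 1)(8 10 9 11) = [1, 0, 2, 3, 4, 5, 6, 7, 10, 11, 9, 8]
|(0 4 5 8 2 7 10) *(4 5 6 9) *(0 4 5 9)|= 9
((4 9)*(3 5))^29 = (3 5)(4 9)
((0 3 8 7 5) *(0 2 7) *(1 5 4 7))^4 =(0 3 8)(1 5 2)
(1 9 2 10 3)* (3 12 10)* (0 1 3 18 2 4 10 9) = (0 1)(2 18)(4 10 12 9) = [1, 0, 18, 3, 10, 5, 6, 7, 8, 4, 12, 11, 9, 13, 14, 15, 16, 17, 2]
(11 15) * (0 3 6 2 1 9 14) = [3, 9, 1, 6, 4, 5, 2, 7, 8, 14, 10, 15, 12, 13, 0, 11] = (0 3 6 2 1 9 14)(11 15)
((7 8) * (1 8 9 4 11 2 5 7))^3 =((1 8)(2 5 7 9 4 11))^3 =(1 8)(2 9)(4 5)(7 11)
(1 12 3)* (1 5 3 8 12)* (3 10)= (3 5 10)(8 12)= [0, 1, 2, 5, 4, 10, 6, 7, 12, 9, 3, 11, 8]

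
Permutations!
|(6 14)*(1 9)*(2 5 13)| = 6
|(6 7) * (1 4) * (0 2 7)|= 4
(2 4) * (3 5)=(2 4)(3 5)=[0, 1, 4, 5, 2, 3]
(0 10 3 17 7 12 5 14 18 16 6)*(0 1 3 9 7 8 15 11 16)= (0 10 9 7 12 5 14 18)(1 3 17 8 15 11 16 6)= [10, 3, 2, 17, 4, 14, 1, 12, 15, 7, 9, 16, 5, 13, 18, 11, 6, 8, 0]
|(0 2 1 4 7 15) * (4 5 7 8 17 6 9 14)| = 6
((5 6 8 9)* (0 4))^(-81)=(0 4)(5 9 8 6)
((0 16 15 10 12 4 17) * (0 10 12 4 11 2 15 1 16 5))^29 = ((0 5)(1 16)(2 15 12 11)(4 17 10))^29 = (0 5)(1 16)(2 15 12 11)(4 10 17)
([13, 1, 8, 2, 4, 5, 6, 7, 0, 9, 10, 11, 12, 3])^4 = (0 8 2 3 13)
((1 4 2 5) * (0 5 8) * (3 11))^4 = ((0 5 1 4 2 8)(3 11))^4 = (11)(0 2 1)(4 5 8)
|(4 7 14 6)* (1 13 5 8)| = 4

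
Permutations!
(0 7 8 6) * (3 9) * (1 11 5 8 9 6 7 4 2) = (0 4 2 1 11 5 8 7 9 3 6) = [4, 11, 1, 6, 2, 8, 0, 9, 7, 3, 10, 5]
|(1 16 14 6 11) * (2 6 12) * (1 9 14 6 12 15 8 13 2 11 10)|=|(1 16 6 10)(2 12 11 9 14 15 8 13)|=8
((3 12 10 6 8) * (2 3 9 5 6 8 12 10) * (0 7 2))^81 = ((0 7 2 3 10 8 9 5 6 12))^81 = (0 7 2 3 10 8 9 5 6 12)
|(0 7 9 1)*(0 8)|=5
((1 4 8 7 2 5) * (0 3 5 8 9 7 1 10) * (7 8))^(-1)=((0 3 5 10)(1 4 9 8)(2 7))^(-1)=(0 10 5 3)(1 8 9 4)(2 7)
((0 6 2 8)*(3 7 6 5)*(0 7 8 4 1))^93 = (0 8 2)(1 3 6)(4 5 7)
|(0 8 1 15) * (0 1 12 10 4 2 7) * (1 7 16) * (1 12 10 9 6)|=12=|(0 8 10 4 2 16 12 9 6 1 15 7)|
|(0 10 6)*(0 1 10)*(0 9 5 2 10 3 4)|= |(0 9 5 2 10 6 1 3 4)|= 9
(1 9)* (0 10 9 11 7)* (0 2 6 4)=(0 10 9 1 11 7 2 6 4)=[10, 11, 6, 3, 0, 5, 4, 2, 8, 1, 9, 7]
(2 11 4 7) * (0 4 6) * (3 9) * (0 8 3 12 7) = (0 4)(2 11 6 8 3 9 12 7) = [4, 1, 11, 9, 0, 5, 8, 2, 3, 12, 10, 6, 7]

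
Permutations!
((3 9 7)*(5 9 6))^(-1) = ((3 6 5 9 7))^(-1) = (3 7 9 5 6)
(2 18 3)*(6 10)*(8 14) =(2 18 3)(6 10)(8 14) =[0, 1, 18, 2, 4, 5, 10, 7, 14, 9, 6, 11, 12, 13, 8, 15, 16, 17, 3]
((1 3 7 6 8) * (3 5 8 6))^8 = (1 8 5)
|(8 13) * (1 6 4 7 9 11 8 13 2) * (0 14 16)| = 24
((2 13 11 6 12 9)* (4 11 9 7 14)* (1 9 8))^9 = ((1 9 2 13 8)(4 11 6 12 7 14))^9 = (1 8 13 2 9)(4 12)(6 14)(7 11)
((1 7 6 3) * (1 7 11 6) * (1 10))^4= ((1 11 6 3 7 10))^4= (1 7 6)(3 11 10)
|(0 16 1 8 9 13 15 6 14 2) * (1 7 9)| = 18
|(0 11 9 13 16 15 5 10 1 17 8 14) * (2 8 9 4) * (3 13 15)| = |(0 11 4 2 8 14)(1 17 9 15 5 10)(3 13 16)| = 6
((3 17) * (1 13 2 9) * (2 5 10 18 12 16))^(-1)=(1 9 2 16 12 18 10 5 13)(3 17)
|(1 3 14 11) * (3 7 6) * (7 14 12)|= 12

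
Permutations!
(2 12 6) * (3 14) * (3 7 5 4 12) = (2 3 14 7 5 4 12 6) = [0, 1, 3, 14, 12, 4, 2, 5, 8, 9, 10, 11, 6, 13, 7]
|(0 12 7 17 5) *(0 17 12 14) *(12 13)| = |(0 14)(5 17)(7 13 12)| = 6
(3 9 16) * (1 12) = (1 12)(3 9 16) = [0, 12, 2, 9, 4, 5, 6, 7, 8, 16, 10, 11, 1, 13, 14, 15, 3]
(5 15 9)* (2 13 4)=[0, 1, 13, 3, 2, 15, 6, 7, 8, 5, 10, 11, 12, 4, 14, 9]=(2 13 4)(5 15 9)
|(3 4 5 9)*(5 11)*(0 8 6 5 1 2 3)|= 5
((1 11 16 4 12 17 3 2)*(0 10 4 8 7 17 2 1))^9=(0 2 12 4 10)(1 16 7 3 11 8 17)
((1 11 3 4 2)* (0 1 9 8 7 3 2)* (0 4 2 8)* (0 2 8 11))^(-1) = (11)(0 1)(2 9)(3 7 8)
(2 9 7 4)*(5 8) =(2 9 7 4)(5 8) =[0, 1, 9, 3, 2, 8, 6, 4, 5, 7]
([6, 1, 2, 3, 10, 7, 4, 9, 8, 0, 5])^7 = (10)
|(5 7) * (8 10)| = 2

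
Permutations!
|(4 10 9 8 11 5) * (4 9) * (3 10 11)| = |(3 10 4 11 5 9 8)| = 7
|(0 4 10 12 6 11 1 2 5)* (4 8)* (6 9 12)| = 18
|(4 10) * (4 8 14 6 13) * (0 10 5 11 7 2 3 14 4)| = 12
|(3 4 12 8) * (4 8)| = 2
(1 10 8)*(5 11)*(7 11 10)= (1 7 11 5 10 8)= [0, 7, 2, 3, 4, 10, 6, 11, 1, 9, 8, 5]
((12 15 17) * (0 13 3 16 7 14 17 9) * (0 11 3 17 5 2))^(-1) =(0 2 5 14 7 16 3 11 9 15 12 17 13)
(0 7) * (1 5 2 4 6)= (0 7)(1 5 2 4 6)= [7, 5, 4, 3, 6, 2, 1, 0]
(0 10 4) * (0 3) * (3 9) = (0 10 4 9 3) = [10, 1, 2, 0, 9, 5, 6, 7, 8, 3, 4]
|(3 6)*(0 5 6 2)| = |(0 5 6 3 2)| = 5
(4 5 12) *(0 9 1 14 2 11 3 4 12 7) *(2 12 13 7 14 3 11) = (0 9 1 3 4 5 14 12 13 7) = [9, 3, 2, 4, 5, 14, 6, 0, 8, 1, 10, 11, 13, 7, 12]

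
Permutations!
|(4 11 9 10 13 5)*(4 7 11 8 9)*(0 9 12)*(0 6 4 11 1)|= 28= |(0 9 10 13 5 7 1)(4 8 12 6)|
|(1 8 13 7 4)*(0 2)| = 10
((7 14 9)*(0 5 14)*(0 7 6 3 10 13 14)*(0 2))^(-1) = (0 2 5)(3 6 9 14 13 10)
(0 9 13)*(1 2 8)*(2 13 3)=(0 9 3 2 8 1 13)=[9, 13, 8, 2, 4, 5, 6, 7, 1, 3, 10, 11, 12, 0]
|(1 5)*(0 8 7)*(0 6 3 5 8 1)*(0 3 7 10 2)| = 10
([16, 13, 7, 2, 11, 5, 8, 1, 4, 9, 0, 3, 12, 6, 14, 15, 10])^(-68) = [16, 4, 6, 13, 7, 5, 3, 8, 2, 9, 0, 1, 12, 11, 14, 15, 10]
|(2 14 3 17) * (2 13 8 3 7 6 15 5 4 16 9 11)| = |(2 14 7 6 15 5 4 16 9 11)(3 17 13 8)| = 20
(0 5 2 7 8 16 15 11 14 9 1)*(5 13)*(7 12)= (0 13 5 2 12 7 8 16 15 11 14 9 1)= [13, 0, 12, 3, 4, 2, 6, 8, 16, 1, 10, 14, 7, 5, 9, 11, 15]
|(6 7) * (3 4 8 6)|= 5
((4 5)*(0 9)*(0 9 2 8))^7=(9)(0 2 8)(4 5)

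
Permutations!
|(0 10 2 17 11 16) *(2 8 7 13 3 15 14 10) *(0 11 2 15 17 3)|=42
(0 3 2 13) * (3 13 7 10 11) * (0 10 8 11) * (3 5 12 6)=(0 13 10)(2 7 8 11 5 12 6 3)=[13, 1, 7, 2, 4, 12, 3, 8, 11, 9, 0, 5, 6, 10]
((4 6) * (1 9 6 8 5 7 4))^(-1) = (1 6 9)(4 7 5 8)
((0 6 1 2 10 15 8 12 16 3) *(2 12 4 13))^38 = ((0 6 1 12 16 3)(2 10 15 8 4 13))^38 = (0 1 16)(2 15 4)(3 6 12)(8 13 10)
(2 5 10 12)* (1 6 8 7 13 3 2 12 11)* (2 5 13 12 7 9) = [0, 6, 13, 5, 4, 10, 8, 12, 9, 2, 11, 1, 7, 3] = (1 6 8 9 2 13 3 5 10 11)(7 12)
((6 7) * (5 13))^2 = ((5 13)(6 7))^2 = (13)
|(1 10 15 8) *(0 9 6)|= |(0 9 6)(1 10 15 8)|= 12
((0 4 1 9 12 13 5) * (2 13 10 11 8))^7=(0 8 9 5 11 1 13 10 4 2 12)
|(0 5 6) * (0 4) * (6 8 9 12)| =7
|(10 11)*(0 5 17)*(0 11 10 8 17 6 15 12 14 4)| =21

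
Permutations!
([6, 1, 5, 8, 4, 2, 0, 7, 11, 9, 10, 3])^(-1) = [6, 1, 5, 11, 4, 2, 0, 7, 3, 9, 10, 8]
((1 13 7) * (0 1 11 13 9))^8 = (0 9 1)(7 13 11)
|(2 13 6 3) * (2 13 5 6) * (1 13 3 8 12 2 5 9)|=8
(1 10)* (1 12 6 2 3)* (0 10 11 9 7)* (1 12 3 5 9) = (0 10 3 12 6 2 5 9 7)(1 11) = [10, 11, 5, 12, 4, 9, 2, 0, 8, 7, 3, 1, 6]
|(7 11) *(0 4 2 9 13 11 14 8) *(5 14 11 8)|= 6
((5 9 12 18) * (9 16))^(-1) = (5 18 12 9 16)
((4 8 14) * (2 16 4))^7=((2 16 4 8 14))^7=(2 4 14 16 8)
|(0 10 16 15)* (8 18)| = |(0 10 16 15)(8 18)| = 4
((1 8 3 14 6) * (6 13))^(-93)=(1 14)(3 6)(8 13)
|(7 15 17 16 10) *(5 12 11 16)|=8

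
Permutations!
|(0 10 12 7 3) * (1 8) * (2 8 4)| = |(0 10 12 7 3)(1 4 2 8)| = 20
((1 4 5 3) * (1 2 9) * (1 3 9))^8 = ((1 4 5 9 3 2))^8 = (1 5 3)(2 4 9)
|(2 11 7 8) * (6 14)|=|(2 11 7 8)(6 14)|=4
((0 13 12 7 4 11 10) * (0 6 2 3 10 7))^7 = (0 13 12)(2 6 10 3)(4 11 7)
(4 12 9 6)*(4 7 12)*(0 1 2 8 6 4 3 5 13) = [1, 2, 8, 5, 3, 13, 7, 12, 6, 4, 10, 11, 9, 0] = (0 1 2 8 6 7 12 9 4 3 5 13)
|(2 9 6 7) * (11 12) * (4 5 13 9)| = |(2 4 5 13 9 6 7)(11 12)| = 14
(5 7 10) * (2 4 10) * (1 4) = [0, 4, 1, 3, 10, 7, 6, 2, 8, 9, 5] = (1 4 10 5 7 2)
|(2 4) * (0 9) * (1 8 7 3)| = |(0 9)(1 8 7 3)(2 4)| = 4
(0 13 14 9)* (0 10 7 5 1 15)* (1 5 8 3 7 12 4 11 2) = (0 13 14 9 10 12 4 11 2 1 15)(3 7 8) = [13, 15, 1, 7, 11, 5, 6, 8, 3, 10, 12, 2, 4, 14, 9, 0]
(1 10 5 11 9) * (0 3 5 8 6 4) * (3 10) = (0 10 8 6 4)(1 3 5 11 9) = [10, 3, 2, 5, 0, 11, 4, 7, 6, 1, 8, 9]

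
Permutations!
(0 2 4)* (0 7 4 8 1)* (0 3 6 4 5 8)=[2, 3, 0, 6, 7, 8, 4, 5, 1]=(0 2)(1 3 6 4 7 5 8)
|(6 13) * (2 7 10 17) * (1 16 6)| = 4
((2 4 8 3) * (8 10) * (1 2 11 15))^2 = ((1 2 4 10 8 3 11 15))^2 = (1 4 8 11)(2 10 3 15)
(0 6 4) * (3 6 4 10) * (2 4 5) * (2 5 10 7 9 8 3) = (0 10 2 4)(3 6 7 9 8) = [10, 1, 4, 6, 0, 5, 7, 9, 3, 8, 2]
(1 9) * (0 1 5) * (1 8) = [8, 9, 2, 3, 4, 0, 6, 7, 1, 5] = (0 8 1 9 5)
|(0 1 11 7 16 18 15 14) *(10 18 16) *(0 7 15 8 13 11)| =|(0 1)(7 10 18 8 13 11 15 14)| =8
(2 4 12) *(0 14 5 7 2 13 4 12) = (0 14 5 7 2 12 13 4) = [14, 1, 12, 3, 0, 7, 6, 2, 8, 9, 10, 11, 13, 4, 5]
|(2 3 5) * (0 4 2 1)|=6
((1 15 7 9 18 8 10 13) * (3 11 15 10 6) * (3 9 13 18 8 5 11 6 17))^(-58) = ((1 10 18 5 11 15 7 13)(3 6 9 8 17))^(-58) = (1 7 11 18)(3 9 17 6 8)(5 10 13 15)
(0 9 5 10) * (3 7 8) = (0 9 5 10)(3 7 8) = [9, 1, 2, 7, 4, 10, 6, 8, 3, 5, 0]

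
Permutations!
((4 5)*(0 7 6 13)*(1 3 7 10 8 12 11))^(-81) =(0 13 6 7 3 1 11 12 8 10)(4 5)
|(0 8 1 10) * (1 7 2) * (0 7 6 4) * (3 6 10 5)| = |(0 8 10 7 2 1 5 3 6 4)| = 10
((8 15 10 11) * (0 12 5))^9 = ((0 12 5)(8 15 10 11))^9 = (8 15 10 11)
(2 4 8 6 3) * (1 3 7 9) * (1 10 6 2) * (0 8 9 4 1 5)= (0 8 2 1 3 5)(4 9 10 6 7)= [8, 3, 1, 5, 9, 0, 7, 4, 2, 10, 6]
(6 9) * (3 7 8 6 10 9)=(3 7 8 6)(9 10)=[0, 1, 2, 7, 4, 5, 3, 8, 6, 10, 9]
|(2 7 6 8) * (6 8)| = |(2 7 8)| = 3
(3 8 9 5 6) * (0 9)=(0 9 5 6 3 8)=[9, 1, 2, 8, 4, 6, 3, 7, 0, 5]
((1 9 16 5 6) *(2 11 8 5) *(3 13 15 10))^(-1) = ((1 9 16 2 11 8 5 6)(3 13 15 10))^(-1) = (1 6 5 8 11 2 16 9)(3 10 15 13)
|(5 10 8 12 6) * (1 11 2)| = 15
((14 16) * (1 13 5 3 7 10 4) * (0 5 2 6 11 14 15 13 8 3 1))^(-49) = ((0 5 1 8 3 7 10 4)(2 6 11 14 16 15 13))^(-49) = (16)(0 4 10 7 3 8 1 5)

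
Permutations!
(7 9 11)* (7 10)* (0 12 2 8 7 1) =(0 12 2 8 7 9 11 10 1) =[12, 0, 8, 3, 4, 5, 6, 9, 7, 11, 1, 10, 2]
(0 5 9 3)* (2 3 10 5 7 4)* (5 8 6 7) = [5, 1, 3, 0, 2, 9, 7, 4, 6, 10, 8] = (0 5 9 10 8 6 7 4 2 3)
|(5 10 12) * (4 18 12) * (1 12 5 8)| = |(1 12 8)(4 18 5 10)| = 12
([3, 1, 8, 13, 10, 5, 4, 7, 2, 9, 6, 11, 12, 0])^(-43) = (0 13 3)(2 8)(4 6 10)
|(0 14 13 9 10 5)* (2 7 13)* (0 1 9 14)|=|(1 9 10 5)(2 7 13 14)|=4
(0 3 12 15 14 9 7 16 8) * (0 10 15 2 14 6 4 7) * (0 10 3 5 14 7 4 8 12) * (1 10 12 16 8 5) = (16)(0 1 10 15 6 5 14 9 12 2 7 8 3) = [1, 10, 7, 0, 4, 14, 5, 8, 3, 12, 15, 11, 2, 13, 9, 6, 16]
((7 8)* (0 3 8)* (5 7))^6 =((0 3 8 5 7))^6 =(0 3 8 5 7)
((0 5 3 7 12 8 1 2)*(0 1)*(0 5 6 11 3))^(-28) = (0 7)(3 5)(6 12)(8 11)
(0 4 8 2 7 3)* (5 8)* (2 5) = [4, 1, 7, 0, 2, 8, 6, 3, 5] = (0 4 2 7 3)(5 8)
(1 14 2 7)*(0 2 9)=(0 2 7 1 14 9)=[2, 14, 7, 3, 4, 5, 6, 1, 8, 0, 10, 11, 12, 13, 9]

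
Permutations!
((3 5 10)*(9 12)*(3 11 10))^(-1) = ((3 5)(9 12)(10 11))^(-1) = (3 5)(9 12)(10 11)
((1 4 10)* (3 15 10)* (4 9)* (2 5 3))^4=(1 5)(2 10)(3 9)(4 15)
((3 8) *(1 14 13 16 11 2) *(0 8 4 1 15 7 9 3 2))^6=((0 8 2 15 7 9 3 4 1 14 13 16 11))^6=(0 3 11 9 16 7 13 15 14 2 1 8 4)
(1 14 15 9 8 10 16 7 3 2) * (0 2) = (0 2 1 14 15 9 8 10 16 7 3) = [2, 14, 1, 0, 4, 5, 6, 3, 10, 8, 16, 11, 12, 13, 15, 9, 7]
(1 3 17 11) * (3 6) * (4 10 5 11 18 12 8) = (1 6 3 17 18 12 8 4 10 5 11) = [0, 6, 2, 17, 10, 11, 3, 7, 4, 9, 5, 1, 8, 13, 14, 15, 16, 18, 12]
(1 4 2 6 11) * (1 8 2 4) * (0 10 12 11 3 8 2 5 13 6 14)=(0 10 12 11 2 14)(3 8 5 13 6)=[10, 1, 14, 8, 4, 13, 3, 7, 5, 9, 12, 2, 11, 6, 0]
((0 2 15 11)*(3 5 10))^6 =(0 15)(2 11)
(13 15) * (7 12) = [0, 1, 2, 3, 4, 5, 6, 12, 8, 9, 10, 11, 7, 15, 14, 13] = (7 12)(13 15)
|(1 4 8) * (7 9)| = 6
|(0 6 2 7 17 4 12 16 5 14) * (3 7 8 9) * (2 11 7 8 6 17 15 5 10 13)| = 42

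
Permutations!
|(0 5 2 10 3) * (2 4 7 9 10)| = 7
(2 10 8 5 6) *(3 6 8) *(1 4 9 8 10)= (1 4 9 8 5 10 3 6 2)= [0, 4, 1, 6, 9, 10, 2, 7, 5, 8, 3]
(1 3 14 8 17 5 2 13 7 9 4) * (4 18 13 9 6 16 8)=(1 3 14 4)(2 9 18 13 7 6 16 8 17 5)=[0, 3, 9, 14, 1, 2, 16, 6, 17, 18, 10, 11, 12, 7, 4, 15, 8, 5, 13]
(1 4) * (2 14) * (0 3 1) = (0 3 1 4)(2 14) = [3, 4, 14, 1, 0, 5, 6, 7, 8, 9, 10, 11, 12, 13, 2]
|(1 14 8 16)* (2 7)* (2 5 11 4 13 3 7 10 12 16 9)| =24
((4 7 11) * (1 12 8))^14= (1 8 12)(4 11 7)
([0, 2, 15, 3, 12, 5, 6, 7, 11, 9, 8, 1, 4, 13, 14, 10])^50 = (1 15 8)(2 10 11)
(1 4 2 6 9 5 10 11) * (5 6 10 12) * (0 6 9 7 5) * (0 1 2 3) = (0 6 7 5 12 1 4 3)(2 10 11) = [6, 4, 10, 0, 3, 12, 7, 5, 8, 9, 11, 2, 1]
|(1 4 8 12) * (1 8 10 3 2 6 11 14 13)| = |(1 4 10 3 2 6 11 14 13)(8 12)| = 18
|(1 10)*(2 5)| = |(1 10)(2 5)| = 2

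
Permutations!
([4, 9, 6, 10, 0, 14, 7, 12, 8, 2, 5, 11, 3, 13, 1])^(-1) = (0 4)(1 14 5 10 3 12 7 6 2 9)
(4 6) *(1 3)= [0, 3, 2, 1, 6, 5, 4]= (1 3)(4 6)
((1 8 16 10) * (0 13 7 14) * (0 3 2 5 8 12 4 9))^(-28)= (16)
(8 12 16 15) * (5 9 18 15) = (5 9 18 15 8 12 16) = [0, 1, 2, 3, 4, 9, 6, 7, 12, 18, 10, 11, 16, 13, 14, 8, 5, 17, 15]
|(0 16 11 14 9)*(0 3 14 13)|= 12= |(0 16 11 13)(3 14 9)|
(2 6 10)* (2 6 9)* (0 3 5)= (0 3 5)(2 9)(6 10)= [3, 1, 9, 5, 4, 0, 10, 7, 8, 2, 6]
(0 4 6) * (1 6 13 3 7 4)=(0 1 6)(3 7 4 13)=[1, 6, 2, 7, 13, 5, 0, 4, 8, 9, 10, 11, 12, 3]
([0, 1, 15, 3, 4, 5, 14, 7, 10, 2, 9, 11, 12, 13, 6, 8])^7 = (2 8 9 15 10)(6 14)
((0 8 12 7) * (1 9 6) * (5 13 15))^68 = ((0 8 12 7)(1 9 6)(5 13 15))^68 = (1 6 9)(5 15 13)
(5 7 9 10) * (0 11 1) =[11, 0, 2, 3, 4, 7, 6, 9, 8, 10, 5, 1] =(0 11 1)(5 7 9 10)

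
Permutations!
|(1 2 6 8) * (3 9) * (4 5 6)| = 6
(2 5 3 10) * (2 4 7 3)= (2 5)(3 10 4 7)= [0, 1, 5, 10, 7, 2, 6, 3, 8, 9, 4]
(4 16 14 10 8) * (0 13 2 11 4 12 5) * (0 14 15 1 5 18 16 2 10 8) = (0 13 10)(1 5 14 8 12 18 16 15)(2 11 4) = [13, 5, 11, 3, 2, 14, 6, 7, 12, 9, 0, 4, 18, 10, 8, 1, 15, 17, 16]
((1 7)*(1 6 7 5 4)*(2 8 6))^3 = (2 7 6 8)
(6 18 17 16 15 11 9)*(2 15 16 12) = (2 15 11 9 6 18 17 12) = [0, 1, 15, 3, 4, 5, 18, 7, 8, 6, 10, 9, 2, 13, 14, 11, 16, 12, 17]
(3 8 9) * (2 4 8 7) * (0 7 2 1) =[7, 0, 4, 2, 8, 5, 6, 1, 9, 3] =(0 7 1)(2 4 8 9 3)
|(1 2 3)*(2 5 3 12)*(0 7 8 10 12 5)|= 9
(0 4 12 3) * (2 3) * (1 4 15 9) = (0 15 9 1 4 12 2 3) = [15, 4, 3, 0, 12, 5, 6, 7, 8, 1, 10, 11, 2, 13, 14, 9]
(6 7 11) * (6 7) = (7 11) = [0, 1, 2, 3, 4, 5, 6, 11, 8, 9, 10, 7]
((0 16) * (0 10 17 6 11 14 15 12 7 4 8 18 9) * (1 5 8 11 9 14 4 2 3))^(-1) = ((0 16 10 17 6 9)(1 5 8 18 14 15 12 7 2 3)(4 11))^(-1) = (0 9 6 17 10 16)(1 3 2 7 12 15 14 18 8 5)(4 11)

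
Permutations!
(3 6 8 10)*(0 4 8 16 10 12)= (0 4 8 12)(3 6 16 10)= [4, 1, 2, 6, 8, 5, 16, 7, 12, 9, 3, 11, 0, 13, 14, 15, 10]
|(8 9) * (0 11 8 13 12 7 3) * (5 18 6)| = 24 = |(0 11 8 9 13 12 7 3)(5 18 6)|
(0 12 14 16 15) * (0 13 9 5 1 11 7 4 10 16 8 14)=(0 12)(1 11 7 4 10 16 15 13 9 5)(8 14)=[12, 11, 2, 3, 10, 1, 6, 4, 14, 5, 16, 7, 0, 9, 8, 13, 15]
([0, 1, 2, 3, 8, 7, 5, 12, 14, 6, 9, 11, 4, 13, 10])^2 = [0, 1, 2, 3, 14, 12, 7, 4, 10, 5, 6, 11, 8, 13, 9]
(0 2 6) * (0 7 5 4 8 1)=(0 2 6 7 5 4 8 1)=[2, 0, 6, 3, 8, 4, 7, 5, 1]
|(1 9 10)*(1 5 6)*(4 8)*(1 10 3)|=|(1 9 3)(4 8)(5 6 10)|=6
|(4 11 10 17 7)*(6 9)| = |(4 11 10 17 7)(6 9)| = 10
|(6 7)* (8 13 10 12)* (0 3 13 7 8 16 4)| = 21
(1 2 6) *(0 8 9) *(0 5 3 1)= (0 8 9 5 3 1 2 6)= [8, 2, 6, 1, 4, 3, 0, 7, 9, 5]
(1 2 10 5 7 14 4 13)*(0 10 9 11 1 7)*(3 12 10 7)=[7, 2, 9, 12, 13, 0, 6, 14, 8, 11, 5, 1, 10, 3, 4]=(0 7 14 4 13 3 12 10 5)(1 2 9 11)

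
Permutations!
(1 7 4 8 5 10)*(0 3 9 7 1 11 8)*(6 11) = (0 3 9 7 4)(5 10 6 11 8) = [3, 1, 2, 9, 0, 10, 11, 4, 5, 7, 6, 8]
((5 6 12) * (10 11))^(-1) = ((5 6 12)(10 11))^(-1) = (5 12 6)(10 11)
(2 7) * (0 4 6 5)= [4, 1, 7, 3, 6, 0, 5, 2]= (0 4 6 5)(2 7)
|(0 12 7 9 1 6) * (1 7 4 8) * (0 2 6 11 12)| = 10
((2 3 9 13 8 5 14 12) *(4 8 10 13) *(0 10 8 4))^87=((0 10 13 8 5 14 12 2 3 9))^87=(0 2 5 10 3 14 13 9 12 8)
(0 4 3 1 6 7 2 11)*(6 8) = (0 4 3 1 8 6 7 2 11) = [4, 8, 11, 1, 3, 5, 7, 2, 6, 9, 10, 0]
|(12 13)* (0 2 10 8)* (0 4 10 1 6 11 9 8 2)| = |(1 6 11 9 8 4 10 2)(12 13)| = 8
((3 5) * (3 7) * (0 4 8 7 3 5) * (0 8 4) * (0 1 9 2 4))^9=(0 4 2 9 1)(3 8 7 5)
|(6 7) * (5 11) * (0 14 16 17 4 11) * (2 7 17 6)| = |(0 14 16 6 17 4 11 5)(2 7)| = 8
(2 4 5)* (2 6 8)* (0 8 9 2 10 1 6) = (0 8 10 1 6 9 2 4 5) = [8, 6, 4, 3, 5, 0, 9, 7, 10, 2, 1]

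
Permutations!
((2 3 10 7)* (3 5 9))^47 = (2 7 10 3 9 5)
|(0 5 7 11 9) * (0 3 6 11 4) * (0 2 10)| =|(0 5 7 4 2 10)(3 6 11 9)| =12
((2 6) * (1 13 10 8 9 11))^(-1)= (1 11 9 8 10 13)(2 6)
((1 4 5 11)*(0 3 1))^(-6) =((0 3 1 4 5 11))^(-6) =(11)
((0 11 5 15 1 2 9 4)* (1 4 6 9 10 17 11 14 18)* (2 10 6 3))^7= ((0 14 18 1 10 17 11 5 15 4)(2 6 9 3))^7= (0 5 10 14 15 17 18 4 11 1)(2 3 9 6)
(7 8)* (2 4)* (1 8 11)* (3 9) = (1 8 7 11)(2 4)(3 9) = [0, 8, 4, 9, 2, 5, 6, 11, 7, 3, 10, 1]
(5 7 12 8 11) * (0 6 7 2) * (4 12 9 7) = (0 6 4 12 8 11 5 2)(7 9) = [6, 1, 0, 3, 12, 2, 4, 9, 11, 7, 10, 5, 8]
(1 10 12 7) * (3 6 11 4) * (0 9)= (0 9)(1 10 12 7)(3 6 11 4)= [9, 10, 2, 6, 3, 5, 11, 1, 8, 0, 12, 4, 7]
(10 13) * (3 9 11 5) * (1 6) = (1 6)(3 9 11 5)(10 13) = [0, 6, 2, 9, 4, 3, 1, 7, 8, 11, 13, 5, 12, 10]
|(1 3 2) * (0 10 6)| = 3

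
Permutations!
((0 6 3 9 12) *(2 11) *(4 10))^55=(12)(2 11)(4 10)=((0 6 3 9 12)(2 11)(4 10))^55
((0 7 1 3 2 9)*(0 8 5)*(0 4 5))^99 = ((0 7 1 3 2 9 8)(4 5))^99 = (0 7 1 3 2 9 8)(4 5)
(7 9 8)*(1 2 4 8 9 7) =[0, 2, 4, 3, 8, 5, 6, 7, 1, 9] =(9)(1 2 4 8)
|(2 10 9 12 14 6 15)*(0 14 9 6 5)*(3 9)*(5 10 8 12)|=11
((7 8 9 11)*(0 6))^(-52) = (11)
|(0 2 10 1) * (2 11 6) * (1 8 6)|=|(0 11 1)(2 10 8 6)|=12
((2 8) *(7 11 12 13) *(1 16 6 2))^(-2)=((1 16 6 2 8)(7 11 12 13))^(-2)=(1 2 16 8 6)(7 12)(11 13)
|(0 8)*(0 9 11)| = 4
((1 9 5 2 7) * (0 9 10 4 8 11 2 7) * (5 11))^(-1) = ((0 9 11 2)(1 10 4 8 5 7))^(-1) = (0 2 11 9)(1 7 5 8 4 10)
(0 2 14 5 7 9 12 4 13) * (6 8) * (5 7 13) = (0 2 14 7 9 12 4 5 13)(6 8) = [2, 1, 14, 3, 5, 13, 8, 9, 6, 12, 10, 11, 4, 0, 7]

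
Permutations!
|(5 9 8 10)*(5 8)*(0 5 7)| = 4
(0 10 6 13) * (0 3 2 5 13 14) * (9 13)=[10, 1, 5, 2, 4, 9, 14, 7, 8, 13, 6, 11, 12, 3, 0]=(0 10 6 14)(2 5 9 13 3)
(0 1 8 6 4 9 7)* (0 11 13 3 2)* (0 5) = [1, 8, 5, 2, 9, 0, 4, 11, 6, 7, 10, 13, 12, 3] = (0 1 8 6 4 9 7 11 13 3 2 5)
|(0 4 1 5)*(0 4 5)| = 4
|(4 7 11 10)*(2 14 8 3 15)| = 20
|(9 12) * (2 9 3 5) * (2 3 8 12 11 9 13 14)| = 6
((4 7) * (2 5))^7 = (2 5)(4 7)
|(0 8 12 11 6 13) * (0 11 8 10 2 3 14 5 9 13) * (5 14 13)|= 14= |(14)(0 10 2 3 13 11 6)(5 9)(8 12)|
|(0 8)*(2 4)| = |(0 8)(2 4)| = 2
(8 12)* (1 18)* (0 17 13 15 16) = (0 17 13 15 16)(1 18)(8 12) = [17, 18, 2, 3, 4, 5, 6, 7, 12, 9, 10, 11, 8, 15, 14, 16, 0, 13, 1]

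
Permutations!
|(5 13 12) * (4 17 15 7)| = |(4 17 15 7)(5 13 12)| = 12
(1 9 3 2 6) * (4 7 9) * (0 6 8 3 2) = (0 6 1 4 7 9 2 8 3) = [6, 4, 8, 0, 7, 5, 1, 9, 3, 2]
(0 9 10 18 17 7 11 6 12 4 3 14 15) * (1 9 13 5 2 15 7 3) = [13, 9, 15, 14, 1, 2, 12, 11, 8, 10, 18, 6, 4, 5, 7, 0, 16, 3, 17] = (0 13 5 2 15)(1 9 10 18 17 3 14 7 11 6 12 4)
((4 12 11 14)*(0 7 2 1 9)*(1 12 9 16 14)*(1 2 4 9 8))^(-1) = (0 9 14 16 1 8 4 7)(2 11 12) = ((0 7 4 8 1 16 14 9)(2 12 11))^(-1)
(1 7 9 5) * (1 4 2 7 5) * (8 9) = (1 5 4 2 7 8 9) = [0, 5, 7, 3, 2, 4, 6, 8, 9, 1]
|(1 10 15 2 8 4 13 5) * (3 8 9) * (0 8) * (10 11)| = 12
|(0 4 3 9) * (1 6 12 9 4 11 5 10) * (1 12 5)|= |(0 11 1 6 5 10 12 9)(3 4)|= 8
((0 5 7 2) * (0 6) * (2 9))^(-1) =((0 5 7 9 2 6))^(-1) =(0 6 2 9 7 5)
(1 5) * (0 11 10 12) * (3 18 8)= (0 11 10 12)(1 5)(3 18 8)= [11, 5, 2, 18, 4, 1, 6, 7, 3, 9, 12, 10, 0, 13, 14, 15, 16, 17, 8]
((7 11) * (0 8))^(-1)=(0 8)(7 11)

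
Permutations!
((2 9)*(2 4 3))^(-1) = (2 3 4 9)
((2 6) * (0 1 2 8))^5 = ((0 1 2 6 8))^5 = (8)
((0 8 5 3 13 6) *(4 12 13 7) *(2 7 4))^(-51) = ((0 8 5 3 4 12 13 6)(2 7))^(-51) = (0 12 5 6 4 8 13 3)(2 7)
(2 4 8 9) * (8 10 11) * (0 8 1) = [8, 0, 4, 3, 10, 5, 6, 7, 9, 2, 11, 1] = (0 8 9 2 4 10 11 1)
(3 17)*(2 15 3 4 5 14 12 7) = (2 15 3 17 4 5 14 12 7) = [0, 1, 15, 17, 5, 14, 6, 2, 8, 9, 10, 11, 7, 13, 12, 3, 16, 4]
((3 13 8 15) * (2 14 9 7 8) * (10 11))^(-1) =(2 13 3 15 8 7 9 14)(10 11) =((2 14 9 7 8 15 3 13)(10 11))^(-1)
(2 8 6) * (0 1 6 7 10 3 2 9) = [1, 6, 8, 2, 4, 5, 9, 10, 7, 0, 3] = (0 1 6 9)(2 8 7 10 3)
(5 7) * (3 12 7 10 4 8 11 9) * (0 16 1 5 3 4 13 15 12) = [16, 5, 2, 0, 8, 10, 6, 3, 11, 4, 13, 9, 7, 15, 14, 12, 1] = (0 16 1 5 10 13 15 12 7 3)(4 8 11 9)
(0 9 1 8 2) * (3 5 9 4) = (0 4 3 5 9 1 8 2) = [4, 8, 0, 5, 3, 9, 6, 7, 2, 1]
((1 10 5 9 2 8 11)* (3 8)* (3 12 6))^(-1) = (1 11 8 3 6 12 2 9 5 10)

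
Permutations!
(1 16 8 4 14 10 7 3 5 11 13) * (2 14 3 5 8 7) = (1 16 7 5 11 13)(2 14 10)(3 8 4) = [0, 16, 14, 8, 3, 11, 6, 5, 4, 9, 2, 13, 12, 1, 10, 15, 7]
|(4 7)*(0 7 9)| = 4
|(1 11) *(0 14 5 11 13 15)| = |(0 14 5 11 1 13 15)| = 7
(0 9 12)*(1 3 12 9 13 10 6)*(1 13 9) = [9, 3, 2, 12, 4, 5, 13, 7, 8, 1, 6, 11, 0, 10] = (0 9 1 3 12)(6 13 10)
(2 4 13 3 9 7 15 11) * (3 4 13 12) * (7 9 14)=(2 13 4 12 3 14 7 15 11)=[0, 1, 13, 14, 12, 5, 6, 15, 8, 9, 10, 2, 3, 4, 7, 11]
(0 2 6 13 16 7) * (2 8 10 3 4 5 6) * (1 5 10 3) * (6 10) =(0 8 3 4 6 13 16 7)(1 5 10) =[8, 5, 2, 4, 6, 10, 13, 0, 3, 9, 1, 11, 12, 16, 14, 15, 7]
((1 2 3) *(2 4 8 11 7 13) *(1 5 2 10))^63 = (13)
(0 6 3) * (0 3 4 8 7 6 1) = (0 1)(4 8 7 6) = [1, 0, 2, 3, 8, 5, 4, 6, 7]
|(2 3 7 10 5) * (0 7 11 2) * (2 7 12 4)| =9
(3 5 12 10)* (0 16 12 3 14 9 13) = (0 16 12 10 14 9 13)(3 5) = [16, 1, 2, 5, 4, 3, 6, 7, 8, 13, 14, 11, 10, 0, 9, 15, 12]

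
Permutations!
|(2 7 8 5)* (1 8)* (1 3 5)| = |(1 8)(2 7 3 5)| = 4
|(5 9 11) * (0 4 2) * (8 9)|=|(0 4 2)(5 8 9 11)|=12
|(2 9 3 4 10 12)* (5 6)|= 6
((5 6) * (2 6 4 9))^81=(2 6 5 4 9)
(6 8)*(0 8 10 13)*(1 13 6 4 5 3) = (0 8 4 5 3 1 13)(6 10) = [8, 13, 2, 1, 5, 3, 10, 7, 4, 9, 6, 11, 12, 0]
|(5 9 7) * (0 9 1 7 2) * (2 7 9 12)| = |(0 12 2)(1 9 7 5)| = 12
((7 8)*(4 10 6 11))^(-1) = ((4 10 6 11)(7 8))^(-1) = (4 11 6 10)(7 8)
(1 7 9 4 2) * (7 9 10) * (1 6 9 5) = (1 5)(2 6 9 4)(7 10) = [0, 5, 6, 3, 2, 1, 9, 10, 8, 4, 7]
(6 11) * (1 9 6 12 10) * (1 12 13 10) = (1 9 6 11 13 10 12) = [0, 9, 2, 3, 4, 5, 11, 7, 8, 6, 12, 13, 1, 10]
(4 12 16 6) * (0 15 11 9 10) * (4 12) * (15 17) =(0 17 15 11 9 10)(6 12 16) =[17, 1, 2, 3, 4, 5, 12, 7, 8, 10, 0, 9, 16, 13, 14, 11, 6, 15]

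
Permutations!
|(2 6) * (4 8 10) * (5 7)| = |(2 6)(4 8 10)(5 7)| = 6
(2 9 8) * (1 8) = (1 8 2 9) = [0, 8, 9, 3, 4, 5, 6, 7, 2, 1]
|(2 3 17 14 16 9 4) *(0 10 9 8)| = 10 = |(0 10 9 4 2 3 17 14 16 8)|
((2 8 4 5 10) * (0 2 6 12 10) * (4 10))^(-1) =(0 5 4 12 6 10 8 2) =((0 2 8 10 6 12 4 5))^(-1)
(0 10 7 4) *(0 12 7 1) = [10, 0, 2, 3, 12, 5, 6, 4, 8, 9, 1, 11, 7] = (0 10 1)(4 12 7)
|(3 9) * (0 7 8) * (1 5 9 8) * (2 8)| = 8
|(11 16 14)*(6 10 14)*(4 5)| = |(4 5)(6 10 14 11 16)| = 10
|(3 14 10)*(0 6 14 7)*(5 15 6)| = 8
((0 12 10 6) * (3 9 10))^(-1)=((0 12 3 9 10 6))^(-1)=(0 6 10 9 3 12)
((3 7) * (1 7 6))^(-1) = (1 6 3 7)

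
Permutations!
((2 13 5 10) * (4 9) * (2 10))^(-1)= (2 5 13)(4 9)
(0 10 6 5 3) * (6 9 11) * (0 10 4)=(0 4)(3 10 9 11 6 5)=[4, 1, 2, 10, 0, 3, 5, 7, 8, 11, 9, 6]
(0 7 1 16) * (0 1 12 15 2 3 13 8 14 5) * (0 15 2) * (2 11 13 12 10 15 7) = (0 2 3 12 11 13 8 14 5 7 10 15)(1 16) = [2, 16, 3, 12, 4, 7, 6, 10, 14, 9, 15, 13, 11, 8, 5, 0, 1]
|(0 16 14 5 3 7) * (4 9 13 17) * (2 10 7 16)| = 4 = |(0 2 10 7)(3 16 14 5)(4 9 13 17)|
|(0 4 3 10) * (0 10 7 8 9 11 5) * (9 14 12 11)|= |(0 4 3 7 8 14 12 11 5)|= 9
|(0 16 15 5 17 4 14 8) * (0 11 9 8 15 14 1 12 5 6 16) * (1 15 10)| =|(1 12 5 17 4 15 6 16 14 10)(8 11 9)| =30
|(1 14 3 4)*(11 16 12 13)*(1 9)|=20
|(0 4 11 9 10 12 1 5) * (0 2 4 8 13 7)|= 8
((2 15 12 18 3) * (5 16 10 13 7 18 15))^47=(2 3 18 7 13 10 16 5)(12 15)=((2 5 16 10 13 7 18 3)(12 15))^47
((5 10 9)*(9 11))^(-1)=(5 9 11 10)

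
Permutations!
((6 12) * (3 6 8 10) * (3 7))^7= (3 6 12 8 10 7)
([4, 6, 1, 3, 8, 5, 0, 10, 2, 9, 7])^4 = (10)(0 1 8)(2 4 6)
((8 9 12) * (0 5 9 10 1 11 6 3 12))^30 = (1 6 12 10 11 3 8)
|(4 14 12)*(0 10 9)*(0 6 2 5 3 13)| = |(0 10 9 6 2 5 3 13)(4 14 12)| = 24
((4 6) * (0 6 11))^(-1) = (0 11 4 6)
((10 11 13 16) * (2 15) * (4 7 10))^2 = (4 10 13)(7 11 16)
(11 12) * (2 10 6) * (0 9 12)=[9, 1, 10, 3, 4, 5, 2, 7, 8, 12, 6, 0, 11]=(0 9 12 11)(2 10 6)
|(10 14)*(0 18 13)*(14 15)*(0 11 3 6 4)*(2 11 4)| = 12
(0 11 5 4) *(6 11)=[6, 1, 2, 3, 0, 4, 11, 7, 8, 9, 10, 5]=(0 6 11 5 4)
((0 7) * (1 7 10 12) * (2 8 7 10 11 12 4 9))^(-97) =(0 1 9 7 12 4 8 11 10 2)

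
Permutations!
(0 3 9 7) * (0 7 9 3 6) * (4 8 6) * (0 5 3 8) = (9)(0 4)(3 8 6 5) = [4, 1, 2, 8, 0, 3, 5, 7, 6, 9]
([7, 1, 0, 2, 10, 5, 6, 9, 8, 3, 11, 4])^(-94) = (0 7 9 3 2)(4 11 10)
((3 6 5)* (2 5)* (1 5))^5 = ((1 5 3 6 2))^5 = (6)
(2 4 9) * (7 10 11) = [0, 1, 4, 3, 9, 5, 6, 10, 8, 2, 11, 7] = (2 4 9)(7 10 11)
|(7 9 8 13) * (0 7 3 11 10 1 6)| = 10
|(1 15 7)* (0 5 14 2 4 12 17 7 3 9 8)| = 13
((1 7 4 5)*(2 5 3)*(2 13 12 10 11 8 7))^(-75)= ((1 2 5)(3 13 12 10 11 8 7 4))^(-75)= (3 8 12 4 11 13 7 10)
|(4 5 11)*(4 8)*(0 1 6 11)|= 7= |(0 1 6 11 8 4 5)|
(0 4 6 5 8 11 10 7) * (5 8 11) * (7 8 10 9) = (0 4 6 10 8 5 11 9 7) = [4, 1, 2, 3, 6, 11, 10, 0, 5, 7, 8, 9]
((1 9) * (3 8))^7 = (1 9)(3 8)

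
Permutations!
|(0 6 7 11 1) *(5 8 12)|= |(0 6 7 11 1)(5 8 12)|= 15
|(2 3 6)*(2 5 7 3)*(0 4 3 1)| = 7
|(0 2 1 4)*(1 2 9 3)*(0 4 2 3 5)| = |(0 9 5)(1 2 3)| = 3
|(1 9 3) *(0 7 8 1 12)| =7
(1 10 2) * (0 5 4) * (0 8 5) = (1 10 2)(4 8 5) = [0, 10, 1, 3, 8, 4, 6, 7, 5, 9, 2]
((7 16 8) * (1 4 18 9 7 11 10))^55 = (1 4 18 9 7 16 8 11 10)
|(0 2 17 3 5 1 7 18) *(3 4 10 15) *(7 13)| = 12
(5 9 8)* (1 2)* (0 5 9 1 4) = (0 5 1 2 4)(8 9) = [5, 2, 4, 3, 0, 1, 6, 7, 9, 8]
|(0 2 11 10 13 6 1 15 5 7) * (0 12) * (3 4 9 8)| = |(0 2 11 10 13 6 1 15 5 7 12)(3 4 9 8)| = 44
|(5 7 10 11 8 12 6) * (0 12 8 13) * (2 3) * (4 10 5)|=14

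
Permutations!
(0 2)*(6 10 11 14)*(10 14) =[2, 1, 0, 3, 4, 5, 14, 7, 8, 9, 11, 10, 12, 13, 6] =(0 2)(6 14)(10 11)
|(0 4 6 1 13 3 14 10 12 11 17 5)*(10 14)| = |(0 4 6 1 13 3 10 12 11 17 5)| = 11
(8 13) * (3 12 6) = (3 12 6)(8 13) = [0, 1, 2, 12, 4, 5, 3, 7, 13, 9, 10, 11, 6, 8]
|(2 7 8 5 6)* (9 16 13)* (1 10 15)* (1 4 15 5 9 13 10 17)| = 8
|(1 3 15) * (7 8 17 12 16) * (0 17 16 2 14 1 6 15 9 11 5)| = |(0 17 12 2 14 1 3 9 11 5)(6 15)(7 8 16)| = 30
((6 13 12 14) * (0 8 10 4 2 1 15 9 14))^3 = (0 4 15 6)(1 14 12 10)(2 9 13 8)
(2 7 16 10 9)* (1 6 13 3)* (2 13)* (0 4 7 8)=[4, 6, 8, 1, 7, 5, 2, 16, 0, 13, 9, 11, 12, 3, 14, 15, 10]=(0 4 7 16 10 9 13 3 1 6 2 8)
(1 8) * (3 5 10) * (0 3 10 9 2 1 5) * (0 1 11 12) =(0 3 1 8 5 9 2 11 12) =[3, 8, 11, 1, 4, 9, 6, 7, 5, 2, 10, 12, 0]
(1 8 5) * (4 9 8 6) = (1 6 4 9 8 5) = [0, 6, 2, 3, 9, 1, 4, 7, 5, 8]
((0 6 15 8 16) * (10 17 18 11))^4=((0 6 15 8 16)(10 17 18 11))^4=(18)(0 16 8 15 6)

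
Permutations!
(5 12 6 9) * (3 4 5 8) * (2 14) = (2 14)(3 4 5 12 6 9 8) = [0, 1, 14, 4, 5, 12, 9, 7, 3, 8, 10, 11, 6, 13, 2]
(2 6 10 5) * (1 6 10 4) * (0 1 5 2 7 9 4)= (0 1 6)(2 10)(4 5 7 9)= [1, 6, 10, 3, 5, 7, 0, 9, 8, 4, 2]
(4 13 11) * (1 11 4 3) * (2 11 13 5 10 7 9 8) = [0, 13, 11, 1, 5, 10, 6, 9, 2, 8, 7, 3, 12, 4] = (1 13 4 5 10 7 9 8 2 11 3)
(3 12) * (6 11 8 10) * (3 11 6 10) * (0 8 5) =(0 8 3 12 11 5) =[8, 1, 2, 12, 4, 0, 6, 7, 3, 9, 10, 5, 11]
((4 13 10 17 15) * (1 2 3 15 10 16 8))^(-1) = ((1 2 3 15 4 13 16 8)(10 17))^(-1) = (1 8 16 13 4 15 3 2)(10 17)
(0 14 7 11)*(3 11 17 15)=[14, 1, 2, 11, 4, 5, 6, 17, 8, 9, 10, 0, 12, 13, 7, 3, 16, 15]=(0 14 7 17 15 3 11)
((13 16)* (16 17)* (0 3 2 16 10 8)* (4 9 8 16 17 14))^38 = (0 16 8 10 9 17 4 2 14 3 13)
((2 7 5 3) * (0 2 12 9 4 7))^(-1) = ((0 2)(3 12 9 4 7 5))^(-1) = (0 2)(3 5 7 4 9 12)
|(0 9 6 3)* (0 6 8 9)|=2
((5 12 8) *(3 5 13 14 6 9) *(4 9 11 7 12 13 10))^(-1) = (3 9 4 10 8 12 7 11 6 14 13 5)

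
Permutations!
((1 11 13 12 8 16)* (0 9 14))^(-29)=(0 9 14)(1 11 13 12 8 16)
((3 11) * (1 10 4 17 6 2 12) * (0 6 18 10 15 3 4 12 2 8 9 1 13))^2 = (0 8 1 3 4 18 12)(6 9 15 11 17 10 13)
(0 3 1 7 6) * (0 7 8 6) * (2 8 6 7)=[3, 6, 8, 1, 4, 5, 2, 0, 7]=(0 3 1 6 2 8 7)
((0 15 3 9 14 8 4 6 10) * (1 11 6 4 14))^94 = ((0 15 3 9 1 11 6 10)(8 14))^94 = (0 6 1 3)(9 15 10 11)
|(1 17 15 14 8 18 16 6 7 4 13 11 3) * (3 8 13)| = |(1 17 15 14 13 11 8 18 16 6 7 4 3)| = 13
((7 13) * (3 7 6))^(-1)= ((3 7 13 6))^(-1)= (3 6 13 7)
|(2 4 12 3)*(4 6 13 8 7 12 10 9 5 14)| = 35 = |(2 6 13 8 7 12 3)(4 10 9 5 14)|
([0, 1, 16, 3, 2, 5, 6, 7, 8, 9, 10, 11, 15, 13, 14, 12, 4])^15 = (16)(12 15)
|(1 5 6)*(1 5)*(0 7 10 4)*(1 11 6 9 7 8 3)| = 11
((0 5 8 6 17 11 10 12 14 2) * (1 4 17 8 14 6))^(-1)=(0 2 14 5)(1 8 6 12 10 11 17 4)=((0 5 14 2)(1 4 17 11 10 12 6 8))^(-1)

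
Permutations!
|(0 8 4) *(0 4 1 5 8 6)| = 6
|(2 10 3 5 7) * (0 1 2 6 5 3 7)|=|(0 1 2 10 7 6 5)|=7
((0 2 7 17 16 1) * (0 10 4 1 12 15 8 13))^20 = (0 7 16 15 13 2 17 12 8)(1 4 10)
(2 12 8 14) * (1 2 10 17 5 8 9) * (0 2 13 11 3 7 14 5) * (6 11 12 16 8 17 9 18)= (0 2 16 8 5 17)(1 13 12 18 6 11 3 7 14 10 9)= [2, 13, 16, 7, 4, 17, 11, 14, 5, 1, 9, 3, 18, 12, 10, 15, 8, 0, 6]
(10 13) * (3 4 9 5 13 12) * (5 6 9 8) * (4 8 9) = [0, 1, 2, 8, 9, 13, 4, 7, 5, 6, 12, 11, 3, 10] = (3 8 5 13 10 12)(4 9 6)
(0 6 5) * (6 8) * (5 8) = [5, 1, 2, 3, 4, 0, 8, 7, 6] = (0 5)(6 8)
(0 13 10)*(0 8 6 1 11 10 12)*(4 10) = (0 13 12)(1 11 4 10 8 6) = [13, 11, 2, 3, 10, 5, 1, 7, 6, 9, 8, 4, 0, 12]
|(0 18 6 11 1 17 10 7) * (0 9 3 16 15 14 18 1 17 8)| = 33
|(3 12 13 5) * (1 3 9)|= 6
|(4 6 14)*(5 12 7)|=|(4 6 14)(5 12 7)|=3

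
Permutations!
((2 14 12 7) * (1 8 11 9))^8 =((1 8 11 9)(2 14 12 7))^8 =(14)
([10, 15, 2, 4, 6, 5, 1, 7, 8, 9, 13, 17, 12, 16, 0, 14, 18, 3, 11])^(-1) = (0 14 15 1 6 4 3 17 11 18 16 13 10)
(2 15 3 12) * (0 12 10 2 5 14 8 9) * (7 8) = [12, 1, 15, 10, 4, 14, 6, 8, 9, 0, 2, 11, 5, 13, 7, 3] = (0 12 5 14 7 8 9)(2 15 3 10)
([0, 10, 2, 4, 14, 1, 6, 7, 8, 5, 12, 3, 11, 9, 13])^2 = (1 12 3 14 9)(4 13 5 10 11)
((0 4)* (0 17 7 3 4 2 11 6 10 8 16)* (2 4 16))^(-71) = ((0 4 17 7 3 16)(2 11 6 10 8))^(-71) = (0 4 17 7 3 16)(2 8 10 6 11)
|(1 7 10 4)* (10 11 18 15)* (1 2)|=8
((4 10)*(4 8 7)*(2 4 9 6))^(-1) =(2 6 9 7 8 10 4)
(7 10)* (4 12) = (4 12)(7 10) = [0, 1, 2, 3, 12, 5, 6, 10, 8, 9, 7, 11, 4]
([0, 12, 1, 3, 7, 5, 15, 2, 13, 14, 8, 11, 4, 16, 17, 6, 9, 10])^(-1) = (1 2 7 4 12)(6 15)(8 10 17 14 9 16 13)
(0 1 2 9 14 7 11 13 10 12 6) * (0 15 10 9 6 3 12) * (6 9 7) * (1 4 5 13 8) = (0 4 5 13 7 11 8 1 2 9 14 6 15 10)(3 12) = [4, 2, 9, 12, 5, 13, 15, 11, 1, 14, 0, 8, 3, 7, 6, 10]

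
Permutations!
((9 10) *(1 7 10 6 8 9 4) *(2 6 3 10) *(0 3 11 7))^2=((0 3 10 4 1)(2 6 8 9 11 7))^2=(0 10 1 3 4)(2 8 11)(6 9 7)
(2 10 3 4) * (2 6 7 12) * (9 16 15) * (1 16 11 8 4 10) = [0, 16, 1, 10, 6, 5, 7, 12, 4, 11, 3, 8, 2, 13, 14, 9, 15] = (1 16 15 9 11 8 4 6 7 12 2)(3 10)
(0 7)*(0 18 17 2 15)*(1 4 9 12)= (0 7 18 17 2 15)(1 4 9 12)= [7, 4, 15, 3, 9, 5, 6, 18, 8, 12, 10, 11, 1, 13, 14, 0, 16, 2, 17]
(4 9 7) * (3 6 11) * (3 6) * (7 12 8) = (4 9 12 8 7)(6 11) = [0, 1, 2, 3, 9, 5, 11, 4, 7, 12, 10, 6, 8]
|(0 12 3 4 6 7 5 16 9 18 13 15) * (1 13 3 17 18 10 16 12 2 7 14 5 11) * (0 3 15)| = |(0 2 7 11 1 13)(3 4 6 14 5 12 17 18 15)(9 10 16)| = 18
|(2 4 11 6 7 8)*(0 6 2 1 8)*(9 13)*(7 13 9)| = 12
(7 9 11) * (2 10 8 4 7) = (2 10 8 4 7 9 11) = [0, 1, 10, 3, 7, 5, 6, 9, 4, 11, 8, 2]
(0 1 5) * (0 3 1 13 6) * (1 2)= (0 13 6)(1 5 3 2)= [13, 5, 1, 2, 4, 3, 0, 7, 8, 9, 10, 11, 12, 6]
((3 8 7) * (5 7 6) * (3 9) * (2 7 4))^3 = ((2 7 9 3 8 6 5 4))^3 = (2 3 5 7 8 4 9 6)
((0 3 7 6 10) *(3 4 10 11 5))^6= (3 7 6 11 5)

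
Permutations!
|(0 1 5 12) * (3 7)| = |(0 1 5 12)(3 7)| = 4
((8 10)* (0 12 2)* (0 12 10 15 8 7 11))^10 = (15)(0 7)(10 11)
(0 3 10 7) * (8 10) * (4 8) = (0 3 4 8 10 7) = [3, 1, 2, 4, 8, 5, 6, 0, 10, 9, 7]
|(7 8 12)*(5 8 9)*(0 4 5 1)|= 8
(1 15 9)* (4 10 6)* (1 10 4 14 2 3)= [0, 15, 3, 1, 4, 5, 14, 7, 8, 10, 6, 11, 12, 13, 2, 9]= (1 15 9 10 6 14 2 3)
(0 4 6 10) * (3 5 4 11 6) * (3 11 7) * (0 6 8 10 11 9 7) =(3 5 4 9 7)(6 11 8 10) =[0, 1, 2, 5, 9, 4, 11, 3, 10, 7, 6, 8]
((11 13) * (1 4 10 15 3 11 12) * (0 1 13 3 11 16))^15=((0 1 4 10 15 11 3 16)(12 13))^15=(0 16 3 11 15 10 4 1)(12 13)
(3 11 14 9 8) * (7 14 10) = [0, 1, 2, 11, 4, 5, 6, 14, 3, 8, 7, 10, 12, 13, 9] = (3 11 10 7 14 9 8)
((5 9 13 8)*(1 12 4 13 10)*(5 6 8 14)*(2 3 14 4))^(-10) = (1 9 14 2)(3 12 10 5)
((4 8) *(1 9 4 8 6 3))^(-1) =(1 3 6 4 9)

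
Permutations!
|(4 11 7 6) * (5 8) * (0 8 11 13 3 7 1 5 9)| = 15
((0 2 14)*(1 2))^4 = (14)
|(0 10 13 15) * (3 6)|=4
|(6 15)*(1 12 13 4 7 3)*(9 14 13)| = 8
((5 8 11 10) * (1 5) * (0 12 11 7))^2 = ((0 12 11 10 1 5 8 7))^2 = (0 11 1 8)(5 7 12 10)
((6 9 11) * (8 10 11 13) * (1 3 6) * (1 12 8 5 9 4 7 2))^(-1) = ((1 3 6 4 7 2)(5 9 13)(8 10 11 12))^(-1) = (1 2 7 4 6 3)(5 13 9)(8 12 11 10)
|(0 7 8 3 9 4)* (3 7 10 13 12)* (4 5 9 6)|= 14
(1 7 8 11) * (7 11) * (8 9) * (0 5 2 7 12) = (0 5 2 7 9 8 12)(1 11) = [5, 11, 7, 3, 4, 2, 6, 9, 12, 8, 10, 1, 0]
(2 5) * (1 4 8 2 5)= (1 4 8 2)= [0, 4, 1, 3, 8, 5, 6, 7, 2]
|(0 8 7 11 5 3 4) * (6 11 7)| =7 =|(0 8 6 11 5 3 4)|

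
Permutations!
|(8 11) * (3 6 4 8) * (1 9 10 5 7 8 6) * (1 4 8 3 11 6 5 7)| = |(11)(1 9 10 7 3 4 5)(6 8)| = 14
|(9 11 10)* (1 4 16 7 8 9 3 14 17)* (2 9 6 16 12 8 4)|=24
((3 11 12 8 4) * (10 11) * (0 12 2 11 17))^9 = ((0 12 8 4 3 10 17)(2 11))^9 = (0 8 3 17 12 4 10)(2 11)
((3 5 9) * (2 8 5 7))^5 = ((2 8 5 9 3 7))^5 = (2 7 3 9 5 8)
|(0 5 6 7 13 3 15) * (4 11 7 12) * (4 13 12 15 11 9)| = |(0 5 6 15)(3 11 7 12 13)(4 9)| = 20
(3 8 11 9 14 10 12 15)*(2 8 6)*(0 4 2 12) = (0 4 2 8 11 9 14 10)(3 6 12 15) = [4, 1, 8, 6, 2, 5, 12, 7, 11, 14, 0, 9, 15, 13, 10, 3]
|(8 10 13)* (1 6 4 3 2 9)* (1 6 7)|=30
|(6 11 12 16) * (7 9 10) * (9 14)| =4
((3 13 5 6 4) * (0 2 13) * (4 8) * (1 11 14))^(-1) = ((0 2 13 5 6 8 4 3)(1 11 14))^(-1) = (0 3 4 8 6 5 13 2)(1 14 11)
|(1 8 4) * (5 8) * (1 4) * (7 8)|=|(1 5 7 8)|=4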